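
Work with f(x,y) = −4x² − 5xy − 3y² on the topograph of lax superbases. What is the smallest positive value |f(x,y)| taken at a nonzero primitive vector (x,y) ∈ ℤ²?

translate: b→-3 (≡5 mod 8), so (4,5,3)→(4,-3,2)
flip: (4,-3,2)→(2,3,4)
translate: b→-1 (≡3 mod 4), so (2,3,4)→(2,-1,3)
reduced (well bottom): (2,-1,3) with a≤c, −a<b≤a
well minimum |f| = |-2| = 2 (negative-definite)

2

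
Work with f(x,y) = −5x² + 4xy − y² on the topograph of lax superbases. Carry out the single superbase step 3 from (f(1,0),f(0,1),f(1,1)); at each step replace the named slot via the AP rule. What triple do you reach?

start (-5,-1,-2) = (f(1,0),f(0,1),f(1,1))
replace slot 3: 2·((-5)+(-1)) − (-2) = -10 → (-5,-1,-10)

-5,-1,-10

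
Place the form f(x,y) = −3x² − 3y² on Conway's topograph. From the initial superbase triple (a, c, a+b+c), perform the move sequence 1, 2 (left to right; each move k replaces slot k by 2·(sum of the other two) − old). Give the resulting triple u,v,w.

start (-3,-3,-6) = (f(1,0),f(0,1),f(1,1))
replace slot 1: 2·((-3)+(-6)) − (-3) = -15 → (-15,-3,-6)
replace slot 2: 2·((-15)+(-6)) − (-3) = -39 → (-15,-39,-6)

-15,-39,-6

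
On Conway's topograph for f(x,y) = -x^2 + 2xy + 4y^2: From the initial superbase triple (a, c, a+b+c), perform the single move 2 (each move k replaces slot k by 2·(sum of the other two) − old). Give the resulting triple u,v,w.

start (-1,4,5) = (f(1,0),f(0,1),f(1,1))
replace slot 2: 2·((-1)+5) − 4 = 4 → (-1,4,5)

-1,4,5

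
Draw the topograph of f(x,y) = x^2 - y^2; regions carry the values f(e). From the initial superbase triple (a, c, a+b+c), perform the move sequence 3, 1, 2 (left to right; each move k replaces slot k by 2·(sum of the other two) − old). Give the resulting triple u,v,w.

start (1,-1,0) = (f(1,0),f(0,1),f(1,1))
replace slot 3: 2·(1+(-1)) − 0 = 0 → (1,-1,0)
replace slot 1: 2·((-1)+0) − 1 = -3 → (-3,-1,0)
replace slot 2: 2·((-3)+0) − (-1) = -5 → (-3,-5,0)

-3,-5,0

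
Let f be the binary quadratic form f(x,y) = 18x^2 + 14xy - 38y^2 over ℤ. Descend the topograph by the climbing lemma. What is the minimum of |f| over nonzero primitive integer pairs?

descent: ρ → (-38,-14,18)
descent: ρ → (18,50,-6)  [lands on river]
river: ρ → (-6,46,34)
river: ρ → (34,22,-18)
river: ρ → (-18,50,6)
river: ρ → (6,46,-34)
river: ρ → (-34,22,18)
closes: descent 2, river 6
min |a| on river = 6

6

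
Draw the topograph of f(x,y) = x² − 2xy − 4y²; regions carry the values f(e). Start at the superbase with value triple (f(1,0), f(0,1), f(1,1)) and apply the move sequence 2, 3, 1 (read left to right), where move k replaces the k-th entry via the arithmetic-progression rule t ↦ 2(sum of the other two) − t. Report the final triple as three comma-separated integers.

start (1,-4,-5) = (f(1,0),f(0,1),f(1,1))
replace slot 2: 2·(1+(-5)) − (-4) = -4 → (1,-4,-5)
replace slot 3: 2·(1+(-4)) − (-5) = -1 → (1,-4,-1)
replace slot 1: 2·((-4)+(-1)) − 1 = -11 → (-11,-4,-1)

-11,-4,-1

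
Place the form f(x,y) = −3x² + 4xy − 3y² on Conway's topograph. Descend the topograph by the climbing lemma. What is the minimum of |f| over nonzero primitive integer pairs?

translate: b→2 (≡-4 mod 6), so (3,-4,3)→(3,2,2)
flip: (3,2,2)→(2,-2,3)
translate: b→2 (≡-2 mod 4), so (2,-2,3)→(2,2,3)
reduced (well bottom): (2,2,3) with a≤c, −a<b≤a
well minimum |f| = |-2| = 2 (negative-definite)

2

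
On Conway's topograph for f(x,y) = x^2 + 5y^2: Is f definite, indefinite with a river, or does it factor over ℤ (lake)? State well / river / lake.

D = b²−4ac = 0² − 4·1·5 = -20
D < 0 ⇒ definite ⇒ every region one sign ⇒ single well

well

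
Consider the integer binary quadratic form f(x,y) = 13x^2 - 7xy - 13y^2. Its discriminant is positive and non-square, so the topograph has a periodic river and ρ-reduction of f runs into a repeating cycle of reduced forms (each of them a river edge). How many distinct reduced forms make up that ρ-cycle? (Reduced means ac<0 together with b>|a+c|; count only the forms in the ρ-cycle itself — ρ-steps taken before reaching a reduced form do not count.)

D = 725, ⌊√D⌋ = 26
descent: ρ → (-13,7,13)  [lands on river]
river: ρ → (13,19,-7)
river: ρ → (-7,23,7)
river: ρ → (7,19,-13)
ρ-cycle length = 4 (tail of 1 descent step not counted)

4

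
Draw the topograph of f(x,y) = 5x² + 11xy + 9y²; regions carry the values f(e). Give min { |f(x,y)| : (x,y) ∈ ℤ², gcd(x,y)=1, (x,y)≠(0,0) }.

translate: b→1 (≡11 mod 10), so (5,11,9)→(5,1,3)
flip: (5,1,3)→(3,-1,5)
reduced (well bottom): (3,-1,5) with a≤c, −a<b≤a
well minimum = a = 3

3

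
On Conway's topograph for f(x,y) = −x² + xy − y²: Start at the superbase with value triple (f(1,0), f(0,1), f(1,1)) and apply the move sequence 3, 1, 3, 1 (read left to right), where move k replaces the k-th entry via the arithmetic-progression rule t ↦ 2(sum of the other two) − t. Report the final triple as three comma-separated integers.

start (-1,-1,-1) = (f(1,0),f(0,1),f(1,1))
replace slot 3: 2·((-1)+(-1)) − (-1) = -3 → (-1,-1,-3)
replace slot 1: 2·((-1)+(-3)) − (-1) = -7 → (-7,-1,-3)
replace slot 3: 2·((-7)+(-1)) − (-3) = -13 → (-7,-1,-13)
replace slot 1: 2·((-1)+(-13)) − (-7) = -21 → (-21,-1,-13)

-21,-1,-13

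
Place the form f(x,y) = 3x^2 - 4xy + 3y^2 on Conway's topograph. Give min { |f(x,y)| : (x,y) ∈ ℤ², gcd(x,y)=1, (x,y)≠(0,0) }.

translate: b→2 (≡-4 mod 6), so (3,-4,3)→(3,2,2)
flip: (3,2,2)→(2,-2,3)
translate: b→2 (≡-2 mod 4), so (2,-2,3)→(2,2,3)
reduced (well bottom): (2,2,3) with a≤c, −a<b≤a
well minimum = a = 2

2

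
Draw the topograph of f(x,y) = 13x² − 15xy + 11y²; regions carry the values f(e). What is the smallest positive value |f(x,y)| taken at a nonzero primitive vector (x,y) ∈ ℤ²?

translate: b→11 (≡-15 mod 26), so (13,-15,11)→(13,11,9)
flip: (13,11,9)→(9,-11,13)
translate: b→7 (≡-11 mod 18), so (9,-11,13)→(9,7,11)
reduced (well bottom): (9,7,11) with a≤c, −a<b≤a
well minimum = a = 9

9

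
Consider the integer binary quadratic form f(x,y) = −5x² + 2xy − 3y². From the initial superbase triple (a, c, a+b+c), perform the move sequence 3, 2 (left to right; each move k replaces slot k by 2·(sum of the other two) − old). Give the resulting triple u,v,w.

start (-5,-3,-6) = (f(1,0),f(0,1),f(1,1))
replace slot 3: 2·((-5)+(-3)) − (-6) = -10 → (-5,-3,-10)
replace slot 2: 2·((-5)+(-10)) − (-3) = -27 → (-5,-27,-10)

-5,-27,-10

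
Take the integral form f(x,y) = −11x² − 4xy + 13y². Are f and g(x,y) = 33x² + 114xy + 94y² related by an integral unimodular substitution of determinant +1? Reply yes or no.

D₁ = 588, D₂ = 588
river cycle of f (length 6): (13, 4, -11), (-11, 18, 6), (6, 18, -11), (-11, 4, 13), (13, 22, -2), (-2, 22, 13)
river cycle of g (length 6): (13, 4, -11), (-11, 18, 6), (6, 18, -11), (-11, 4, 13), (13, 22, -2), (-2, 22, 13)
cycles coincide ⇒ equivalent

yes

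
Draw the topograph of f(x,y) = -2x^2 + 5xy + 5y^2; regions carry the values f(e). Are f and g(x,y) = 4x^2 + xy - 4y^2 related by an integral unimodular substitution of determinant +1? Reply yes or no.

D₁ = 65, D₂ = 65
river cycle of f (length 6): (5, 5, -2), (-2, 7, 2), (2, 5, -5), (-5, 5, 2), (2, 7, -2), (-2, 5, 5)
river cycle of g (length 6): (-4, 7, 1), (1, 7, -4), (-4, 1, 4), (4, 7, -1), (-1, 7, 4), (4, 1, -4)
cycles differ ⇒ inequivalent

no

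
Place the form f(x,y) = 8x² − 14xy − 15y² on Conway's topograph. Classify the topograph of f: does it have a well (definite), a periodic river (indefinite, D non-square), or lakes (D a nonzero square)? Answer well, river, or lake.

D = b²−4ac = (-14)² − 4·8·(-15) = 676
D = 26² is a perfect square ⇒ form factors over ℤ ⇒ lakes

lake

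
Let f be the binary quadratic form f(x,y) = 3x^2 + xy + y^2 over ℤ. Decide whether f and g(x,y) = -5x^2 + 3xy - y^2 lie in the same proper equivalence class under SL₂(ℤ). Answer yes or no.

D₁ = -11, D₂ = -11
f: flip: (3,1,1)→(1,-1,3)
f: translate: b→1 (≡-1 mod 2), so (1,-1,3)→(1,1,3)
f: reduced (well bottom): (1,1,3) with a≤c, −a<b≤a
g is negative-definite; reduce −g:
−g: flip: (5,-3,1)→(1,3,5)
−g: translate: b→1 (≡3 mod 2), so (1,3,5)→(1,1,3)
−g: reduced (well bottom): (1,1,3) with a≤c, −a<b≤a
flip sign back: reduced form of g is (-1,-1,-3)
reduced forms (1, 1, 3) vs (-1, -1, -3) ⇒ inequivalent

no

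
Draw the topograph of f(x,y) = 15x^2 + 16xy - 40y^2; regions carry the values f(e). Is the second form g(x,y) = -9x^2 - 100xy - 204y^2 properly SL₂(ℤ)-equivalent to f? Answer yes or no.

D₁ = 2656, D₂ = 2656
river cycle of f (length 22): (15, 46, -9), (-9, 44, 20), (20, 36, -17), (-17, 32, 24), (24, 16, -25), (-25, 34, 15), (15, 26, -33), (-33, 40, 8), (8, 40, -33), (-33, 26, 15), … (12 more)
river cycle of g (length 22): (-9, 44, 20), (20, 36, -17), (-17, 32, 24), (24, 16, -25), (-25, 34, 15), (15, 26, -33), (-33, 40, 8), (8, 40, -33), (-33, 26, 15), (15, 34, -25), … (12 more)
cycles coincide ⇒ equivalent

yes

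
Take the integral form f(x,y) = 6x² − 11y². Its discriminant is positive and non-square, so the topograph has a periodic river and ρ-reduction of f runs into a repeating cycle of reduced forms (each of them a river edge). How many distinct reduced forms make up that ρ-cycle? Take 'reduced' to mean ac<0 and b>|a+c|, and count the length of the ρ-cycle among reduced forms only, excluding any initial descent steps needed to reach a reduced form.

D = 264, ⌊√D⌋ = 16
descent: ρ → (-11,0,6)
descent: ρ → (6,12,-5)  [lands on river]
river: ρ → (-5,8,10)
river: ρ → (10,12,-3)
river: ρ → (-3,12,10)
river: ρ → (10,8,-5)
river: ρ → (-5,12,6)
ρ-cycle length = 6 (tail of 2 descent steps not counted)

6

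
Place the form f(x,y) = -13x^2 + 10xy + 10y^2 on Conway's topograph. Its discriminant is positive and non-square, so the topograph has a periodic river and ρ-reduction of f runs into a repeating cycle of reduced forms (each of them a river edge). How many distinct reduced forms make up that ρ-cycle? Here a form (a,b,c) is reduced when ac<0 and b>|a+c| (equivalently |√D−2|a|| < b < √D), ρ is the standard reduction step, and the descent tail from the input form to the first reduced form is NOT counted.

D = 620, ⌊√D⌋ = 24
river: ρ → (10,10,-13)
river: ρ → (-13,16,7)
river: ρ → (7,12,-17)
river: ρ → (-17,22,2)
river: ρ → (2,22,-17)
river: ρ → (-17,12,7)
river: ρ → (7,16,-13)
river: ρ → (-13,10,10)
ρ-cycle length = 8 (tail of 0 descent steps not counted)

8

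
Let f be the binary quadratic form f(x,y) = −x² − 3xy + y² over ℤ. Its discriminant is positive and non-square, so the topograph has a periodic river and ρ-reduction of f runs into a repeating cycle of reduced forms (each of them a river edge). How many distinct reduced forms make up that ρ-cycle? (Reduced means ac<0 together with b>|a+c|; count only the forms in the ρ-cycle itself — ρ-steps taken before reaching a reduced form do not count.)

D = 13, ⌊√D⌋ = 3
descent: ρ → (1,3,-1)  [lands on river]
river: ρ → (-1,3,1)
ρ-cycle length = 2 (tail of 1 descent step not counted)

2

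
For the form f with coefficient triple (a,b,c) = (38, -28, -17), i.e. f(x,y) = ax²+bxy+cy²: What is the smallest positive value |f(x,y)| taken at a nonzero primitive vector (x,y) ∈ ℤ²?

descent: ρ → (-17,28,38)  [lands on river]
river: ρ → (38,48,-7)
river: ρ → (-7,50,31)
river: ρ → (31,12,-26)
river: ρ → (-26,40,17)
river: ρ → (17,28,-38)
river: ρ → (-38,48,7)
river: ρ → (7,50,-31)
river: ρ → (-31,12,26)
river: ρ → (26,40,-17)
closes: descent 1, river 10
min |a| on river = 7

7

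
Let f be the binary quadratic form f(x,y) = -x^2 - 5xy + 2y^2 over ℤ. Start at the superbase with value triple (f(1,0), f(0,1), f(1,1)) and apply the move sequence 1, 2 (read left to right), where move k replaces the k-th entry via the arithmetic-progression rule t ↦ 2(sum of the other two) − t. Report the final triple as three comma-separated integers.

start (-1,2,-4) = (f(1,0),f(0,1),f(1,1))
replace slot 1: 2·(2+(-4)) − (-1) = -3 → (-3,2,-4)
replace slot 2: 2·((-3)+(-4)) − 2 = -16 → (-3,-16,-4)

-3,-16,-4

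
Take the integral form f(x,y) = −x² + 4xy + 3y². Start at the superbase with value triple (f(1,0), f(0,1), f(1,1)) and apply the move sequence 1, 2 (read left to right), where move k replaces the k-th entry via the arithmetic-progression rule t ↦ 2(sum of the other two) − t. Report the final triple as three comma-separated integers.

start (-1,3,6) = (f(1,0),f(0,1),f(1,1))
replace slot 1: 2·(3+6) − (-1) = 19 → (19,3,6)
replace slot 2: 2·(19+6) − 3 = 47 → (19,47,6)

19,47,6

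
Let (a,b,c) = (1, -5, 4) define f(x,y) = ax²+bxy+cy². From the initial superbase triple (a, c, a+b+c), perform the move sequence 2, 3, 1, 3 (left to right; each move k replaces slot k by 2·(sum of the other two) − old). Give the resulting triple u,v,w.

start (1,4,0) = (f(1,0),f(0,1),f(1,1))
replace slot 2: 2·(1+0) − 4 = -2 → (1,-2,0)
replace slot 3: 2·(1+(-2)) − 0 = -2 → (1,-2,-2)
replace slot 1: 2·((-2)+(-2)) − 1 = -9 → (-9,-2,-2)
replace slot 3: 2·((-9)+(-2)) − (-2) = -20 → (-9,-2,-20)

-9,-2,-20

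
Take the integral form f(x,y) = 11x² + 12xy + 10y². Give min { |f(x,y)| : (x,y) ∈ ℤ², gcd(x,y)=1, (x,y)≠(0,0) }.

translate: b→-10 (≡12 mod 22), so (11,12,10)→(11,-10,9)
flip: (11,-10,9)→(9,10,11)
translate: b→-8 (≡10 mod 18), so (9,10,11)→(9,-8,10)
reduced (well bottom): (9,-8,10) with a≤c, −a<b≤a
well minimum = a = 9

9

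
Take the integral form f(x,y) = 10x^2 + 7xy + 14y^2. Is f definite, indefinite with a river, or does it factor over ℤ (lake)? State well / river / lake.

D = b²−4ac = 7² − 4·10·14 = -511
D < 0 ⇒ definite ⇒ every region one sign ⇒ single well

well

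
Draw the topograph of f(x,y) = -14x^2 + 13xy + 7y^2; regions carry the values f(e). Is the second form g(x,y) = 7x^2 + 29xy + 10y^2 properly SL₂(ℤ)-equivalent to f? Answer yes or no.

D₁ = 561, D₂ = 561
river cycle of f (length 16): (7, 15, -12), (-12, 9, 10), (10, 11, -11), (-11, 11, 10), (10, 9, -12), (-12, 15, 7), (7, 13, -14), (-14, 15, 6), (6, 21, -5), (-5, 19, 10), … (6 more)
river cycle of g (length 16): (10, 11, -11), (-11, 11, 10), (10, 9, -12), (-12, 15, 7), (7, 13, -14), (-14, 15, 6), (6, 21, -5), (-5, 19, 10), (10, 21, -3), (-3, 21, 10), … (6 more)
cycles coincide ⇒ equivalent

yes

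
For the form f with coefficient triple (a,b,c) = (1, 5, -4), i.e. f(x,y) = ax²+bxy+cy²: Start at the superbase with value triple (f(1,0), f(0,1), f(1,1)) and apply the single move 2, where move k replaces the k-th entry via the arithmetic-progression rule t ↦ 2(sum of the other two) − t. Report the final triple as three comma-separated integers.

start (1,-4,2) = (f(1,0),f(0,1),f(1,1))
replace slot 2: 2·(1+2) − (-4) = 10 → (1,10,2)

1,10,2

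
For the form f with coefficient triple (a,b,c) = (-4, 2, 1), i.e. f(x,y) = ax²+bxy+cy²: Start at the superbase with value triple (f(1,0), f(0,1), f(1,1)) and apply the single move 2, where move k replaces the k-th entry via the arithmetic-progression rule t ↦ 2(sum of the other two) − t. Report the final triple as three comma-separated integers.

start (-4,1,-1) = (f(1,0),f(0,1),f(1,1))
replace slot 2: 2·((-4)+(-1)) − 1 = -11 → (-4,-11,-1)

-4,-11,-1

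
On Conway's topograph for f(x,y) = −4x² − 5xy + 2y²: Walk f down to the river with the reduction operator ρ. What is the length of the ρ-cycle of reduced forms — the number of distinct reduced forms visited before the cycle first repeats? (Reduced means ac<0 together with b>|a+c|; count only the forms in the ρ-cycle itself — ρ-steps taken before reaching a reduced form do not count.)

D = 57, ⌊√D⌋ = 7
descent: ρ → (2,5,-4)  [lands on river]
river: ρ → (-4,3,3)
river: ρ → (3,3,-4)
river: ρ → (-4,5,2)
river: ρ → (2,7,-1)
river: ρ → (-1,7,2)
ρ-cycle length = 6 (tail of 1 descent step not counted)

6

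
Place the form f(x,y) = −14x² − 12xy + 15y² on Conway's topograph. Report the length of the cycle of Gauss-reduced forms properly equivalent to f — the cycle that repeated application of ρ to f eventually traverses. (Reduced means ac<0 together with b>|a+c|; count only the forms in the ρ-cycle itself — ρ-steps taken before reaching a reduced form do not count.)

D = 984, ⌊√D⌋ = 31
descent: ρ → (15,12,-14)  [lands on river]
river: ρ → (-14,16,13)
river: ρ → (13,10,-17)
river: ρ → (-17,24,6)
river: ρ → (6,24,-17)
river: ρ → (-17,10,13)
river: ρ → (13,16,-14)
river: ρ → (-14,12,15)
river: ρ → (15,18,-11)
river: ρ → (-11,26,7)
river: ρ → (7,30,-3)
river: ρ → (-3,30,7)
river: ρ → (7,26,-11)
river: ρ → (-11,18,15)
ρ-cycle length = 14 (tail of 1 descent step not counted)

14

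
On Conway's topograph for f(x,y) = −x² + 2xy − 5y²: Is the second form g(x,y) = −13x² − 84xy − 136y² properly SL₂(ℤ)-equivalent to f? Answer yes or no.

D₁ = -16, D₂ = -16
f is negative-definite; reduce −f:
−f: translate: b→0 (≡-2 mod 2), so (1,-2,5)→(1,0,4)
−f: reduced (well bottom): (1,0,4) with a≤c, −a<b≤a
flip sign back: reduced form of f is (-1,0,-4)
g is negative-definite; reduce −g:
−g: translate: b→6 (≡84 mod 26), so (13,84,136)→(13,6,1)
−g: flip: (13,6,1)→(1,-6,13)
−g: translate: b→0 (≡-6 mod 2), so (1,-6,13)→(1,0,4)
−g: reduced (well bottom): (1,0,4) with a≤c, −a<b≤a
flip sign back: reduced form of g is (-1,0,-4)
reduced forms (-1, 0, -4) vs (-1, 0, -4) ⇒ equivalent

yes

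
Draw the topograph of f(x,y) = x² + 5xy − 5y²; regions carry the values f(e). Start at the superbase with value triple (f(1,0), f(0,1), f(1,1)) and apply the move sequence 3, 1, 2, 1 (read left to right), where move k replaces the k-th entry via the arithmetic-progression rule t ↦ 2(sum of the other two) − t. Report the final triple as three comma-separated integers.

start (1,-5,1) = (f(1,0),f(0,1),f(1,1))
replace slot 3: 2·(1+(-5)) − 1 = -9 → (1,-5,-9)
replace slot 1: 2·((-5)+(-9)) − 1 = -29 → (-29,-5,-9)
replace slot 2: 2·((-29)+(-9)) − (-5) = -71 → (-29,-71,-9)
replace slot 1: 2·((-71)+(-9)) − (-29) = -131 → (-131,-71,-9)

-131,-71,-9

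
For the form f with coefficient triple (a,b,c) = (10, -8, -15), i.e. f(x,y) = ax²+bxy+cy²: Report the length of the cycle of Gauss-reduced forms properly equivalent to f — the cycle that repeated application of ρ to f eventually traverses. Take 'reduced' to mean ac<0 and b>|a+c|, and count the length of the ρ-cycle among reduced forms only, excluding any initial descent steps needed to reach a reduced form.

D = 664, ⌊√D⌋ = 25
descent: ρ → (-15,8,10)  [lands on river]
river: ρ → (10,12,-13)
river: ρ → (-13,14,9)
river: ρ → (9,22,-5)
river: ρ → (-5,18,17)
river: ρ → (17,16,-6)
river: ρ → (-6,20,11)
river: ρ → (11,24,-2)
river: ρ → (-2,24,11)
river: ρ → (11,20,-6)
river: ρ → (-6,16,17)
river: ρ → (17,18,-5)
river: ρ → (-5,22,9)
river: ρ → (9,14,-13)
river: ρ → (-13,12,10)
river: ρ → (10,8,-15)
river: ρ → (-15,22,3)
river: ρ → (3,20,-22)
river: ρ → (-22,24,1)
river: ρ → (1,24,-22)
river: ρ → (-22,20,3)
river: ρ → (3,22,-15)
ρ-cycle length = 22 (tail of 1 descent step not counted)

22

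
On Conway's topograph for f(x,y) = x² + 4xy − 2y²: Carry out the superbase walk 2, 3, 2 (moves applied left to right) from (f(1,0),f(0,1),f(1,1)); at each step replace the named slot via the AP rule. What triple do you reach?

start (1,-2,3) = (f(1,0),f(0,1),f(1,1))
replace slot 2: 2·(1+3) − (-2) = 10 → (1,10,3)
replace slot 3: 2·(1+10) − 3 = 19 → (1,10,19)
replace slot 2: 2·(1+19) − 10 = 30 → (1,30,19)

1,30,19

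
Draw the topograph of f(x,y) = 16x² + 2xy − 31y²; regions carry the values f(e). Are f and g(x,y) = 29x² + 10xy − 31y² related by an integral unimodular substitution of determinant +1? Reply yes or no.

D₁ = 1988, D₂ = 3696
discriminants differ ⇒ not SL₂(ℤ)-equivalent

no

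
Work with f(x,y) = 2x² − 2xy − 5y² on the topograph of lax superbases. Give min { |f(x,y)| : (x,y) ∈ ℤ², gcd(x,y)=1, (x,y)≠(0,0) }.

descent: ρ → (-5,2,2)
descent: ρ → (2,6,-1)  [lands on river]
river: ρ → (-1,6,2)
closes: descent 2, river 2
min |a| on river = 1

1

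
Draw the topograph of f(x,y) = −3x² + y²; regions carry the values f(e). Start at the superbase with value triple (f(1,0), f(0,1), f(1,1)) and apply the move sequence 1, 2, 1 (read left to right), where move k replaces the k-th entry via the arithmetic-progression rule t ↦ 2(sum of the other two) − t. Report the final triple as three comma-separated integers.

start (-3,1,-2) = (f(1,0),f(0,1),f(1,1))
replace slot 1: 2·(1+(-2)) − (-3) = 1 → (1,1,-2)
replace slot 2: 2·(1+(-2)) − 1 = -3 → (1,-3,-2)
replace slot 1: 2·((-3)+(-2)) − 1 = -11 → (-11,-3,-2)

-11,-3,-2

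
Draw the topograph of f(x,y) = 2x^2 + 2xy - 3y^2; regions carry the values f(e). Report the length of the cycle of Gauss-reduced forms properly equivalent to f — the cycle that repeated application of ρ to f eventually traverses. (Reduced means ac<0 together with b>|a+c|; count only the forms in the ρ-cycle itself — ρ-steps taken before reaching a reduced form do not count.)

D = 28, ⌊√D⌋ = 5
river: ρ → (-3,4,1)
river: ρ → (1,4,-3)
river: ρ → (-3,2,2)
river: ρ → (2,2,-3)
ρ-cycle length = 4 (tail of 0 descent steps not counted)

4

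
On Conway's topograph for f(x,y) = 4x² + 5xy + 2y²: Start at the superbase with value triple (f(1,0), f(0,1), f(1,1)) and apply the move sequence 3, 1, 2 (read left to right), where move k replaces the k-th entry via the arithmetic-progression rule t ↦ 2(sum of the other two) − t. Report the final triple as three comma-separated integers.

start (4,2,11) = (f(1,0),f(0,1),f(1,1))
replace slot 3: 2·(4+2) − 11 = 1 → (4,2,1)
replace slot 1: 2·(2+1) − 4 = 2 → (2,2,1)
replace slot 2: 2·(2+1) − 2 = 4 → (2,4,1)

2,4,1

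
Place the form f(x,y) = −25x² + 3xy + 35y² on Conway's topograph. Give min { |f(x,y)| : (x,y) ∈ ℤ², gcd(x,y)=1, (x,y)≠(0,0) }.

descent: ρ → (35,-3,-25)
descent: ρ → (-25,53,7)  [lands on river]
river: ρ → (7,59,-1)
river: ρ → (-1,59,7)
river: ρ → (7,53,-25)
river: ρ → (-25,47,13)
river: ρ → (13,57,-5)
river: ρ → (-5,53,35)
river: ρ → (35,17,-23)
river: ρ → (-23,29,29)
river: ρ → (29,29,-23)
river: ρ → (-23,17,35)
river: ρ → (35,53,-5)
river: ρ → (-5,57,13)
river: ρ → (13,47,-25)
closes: descent 2, river 14
min |a| on river = 1

1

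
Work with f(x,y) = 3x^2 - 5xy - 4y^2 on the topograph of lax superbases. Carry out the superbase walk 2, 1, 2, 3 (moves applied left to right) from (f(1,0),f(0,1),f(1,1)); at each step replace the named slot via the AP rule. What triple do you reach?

start (3,-4,-6) = (f(1,0),f(0,1),f(1,1))
replace slot 2: 2·(3+(-6)) − (-4) = -2 → (3,-2,-6)
replace slot 1: 2·((-2)+(-6)) − 3 = -19 → (-19,-2,-6)
replace slot 2: 2·((-19)+(-6)) − (-2) = -48 → (-19,-48,-6)
replace slot 3: 2·((-19)+(-48)) − (-6) = -128 → (-19,-48,-128)

-19,-48,-128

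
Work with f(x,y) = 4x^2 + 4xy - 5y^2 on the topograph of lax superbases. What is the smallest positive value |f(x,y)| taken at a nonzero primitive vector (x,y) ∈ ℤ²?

river: ρ → (-5,6,3)
river: ρ → (3,6,-5)
river: ρ → (-5,4,4)
river: ρ → (4,4,-5)
closes: descent 0, river 4
min |a| on river = 3

3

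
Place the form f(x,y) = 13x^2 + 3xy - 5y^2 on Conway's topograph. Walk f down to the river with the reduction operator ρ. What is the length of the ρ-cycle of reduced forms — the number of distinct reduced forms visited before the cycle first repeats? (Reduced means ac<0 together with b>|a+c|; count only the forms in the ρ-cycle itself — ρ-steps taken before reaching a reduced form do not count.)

D = 269, ⌊√D⌋ = 16
descent: ρ → (-5,7,11)  [lands on river]
river: ρ → (11,15,-1)
river: ρ → (-1,15,11)
river: ρ → (11,7,-5)
river: ρ → (-5,13,5)
river: ρ → (5,7,-11)
river: ρ → (-11,15,1)
river: ρ → (1,15,-11)
river: ρ → (-11,7,5)
river: ρ → (5,13,-5)
ρ-cycle length = 10 (tail of 1 descent step not counted)

10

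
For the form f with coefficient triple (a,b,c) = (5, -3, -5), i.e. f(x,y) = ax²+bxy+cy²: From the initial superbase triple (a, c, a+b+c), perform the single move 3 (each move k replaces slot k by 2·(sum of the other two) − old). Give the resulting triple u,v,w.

start (5,-5,-3) = (f(1,0),f(0,1),f(1,1))
replace slot 3: 2·(5+(-5)) − (-3) = 3 → (5,-5,3)

5,-5,3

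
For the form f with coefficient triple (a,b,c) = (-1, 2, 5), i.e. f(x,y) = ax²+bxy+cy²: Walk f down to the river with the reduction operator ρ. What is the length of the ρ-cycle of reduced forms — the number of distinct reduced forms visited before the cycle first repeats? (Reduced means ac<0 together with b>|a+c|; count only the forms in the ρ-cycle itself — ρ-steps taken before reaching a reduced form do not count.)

D = 24, ⌊√D⌋ = 4
descent: ρ → (5,-2,-1)
descent: ρ → (-1,4,2)  [lands on river]
river: ρ → (2,4,-1)
ρ-cycle length = 2 (tail of 2 descent steps not counted)

2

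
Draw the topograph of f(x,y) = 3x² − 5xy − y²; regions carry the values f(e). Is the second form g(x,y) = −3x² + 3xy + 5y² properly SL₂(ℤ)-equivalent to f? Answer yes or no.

D₁ = 37, D₂ = 69
discriminants differ ⇒ not SL₂(ℤ)-equivalent

no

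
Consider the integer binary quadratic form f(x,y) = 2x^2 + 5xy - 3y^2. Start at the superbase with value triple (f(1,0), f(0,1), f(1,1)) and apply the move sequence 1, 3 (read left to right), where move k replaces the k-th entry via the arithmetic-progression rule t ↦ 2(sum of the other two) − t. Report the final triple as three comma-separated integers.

start (2,-3,4) = (f(1,0),f(0,1),f(1,1))
replace slot 1: 2·((-3)+4) − 2 = 0 → (0,-3,4)
replace slot 3: 2·(0+(-3)) − 4 = -10 → (0,-3,-10)

0,-3,-10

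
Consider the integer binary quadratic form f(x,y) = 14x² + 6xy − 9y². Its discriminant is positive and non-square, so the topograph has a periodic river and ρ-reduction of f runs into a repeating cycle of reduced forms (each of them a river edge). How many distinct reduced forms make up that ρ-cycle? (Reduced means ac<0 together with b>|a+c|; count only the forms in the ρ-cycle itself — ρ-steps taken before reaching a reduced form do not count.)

D = 540, ⌊√D⌋ = 23
river: ρ → (-9,12,11)
river: ρ → (11,10,-10)
river: ρ → (-10,10,11)
river: ρ → (11,12,-9)
river: ρ → (-9,6,14)
river: ρ → (14,22,-1)
river: ρ → (-1,22,14)
river: ρ → (14,6,-9)
ρ-cycle length = 8 (tail of 0 descent steps not counted)

8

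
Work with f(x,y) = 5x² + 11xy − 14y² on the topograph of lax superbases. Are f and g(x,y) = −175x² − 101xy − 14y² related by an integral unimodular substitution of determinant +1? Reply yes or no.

D₁ = 401, D₂ = 401
river cycle of f (length 6): (-14, 17, 2), (2, 19, -5), (-5, 11, 14), (14, 17, -2), (-2, 19, 5), (5, 11, -14)
river cycle of g (length 6): (-14, 17, 2), (2, 19, -5), (-5, 11, 14), (14, 17, -2), (-2, 19, 5), (5, 11, -14)
cycles coincide ⇒ equivalent

yes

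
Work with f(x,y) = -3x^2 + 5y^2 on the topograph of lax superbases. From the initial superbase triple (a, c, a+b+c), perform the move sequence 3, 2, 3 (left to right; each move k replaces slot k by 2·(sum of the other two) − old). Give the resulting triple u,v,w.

start (-3,5,2) = (f(1,0),f(0,1),f(1,1))
replace slot 3: 2·((-3)+5) − 2 = 2 → (-3,5,2)
replace slot 2: 2·((-3)+2) − 5 = -7 → (-3,-7,2)
replace slot 3: 2·((-3)+(-7)) − 2 = -22 → (-3,-7,-22)

-3,-7,-22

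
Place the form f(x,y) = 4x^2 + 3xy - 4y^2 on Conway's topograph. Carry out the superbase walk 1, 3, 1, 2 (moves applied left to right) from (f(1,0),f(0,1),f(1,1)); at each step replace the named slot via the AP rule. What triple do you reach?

start (4,-4,3) = (f(1,0),f(0,1),f(1,1))
replace slot 1: 2·((-4)+3) − 4 = -6 → (-6,-4,3)
replace slot 3: 2·((-6)+(-4)) − 3 = -23 → (-6,-4,-23)
replace slot 1: 2·((-4)+(-23)) − (-6) = -48 → (-48,-4,-23)
replace slot 2: 2·((-48)+(-23)) − (-4) = -138 → (-48,-138,-23)

-48,-138,-23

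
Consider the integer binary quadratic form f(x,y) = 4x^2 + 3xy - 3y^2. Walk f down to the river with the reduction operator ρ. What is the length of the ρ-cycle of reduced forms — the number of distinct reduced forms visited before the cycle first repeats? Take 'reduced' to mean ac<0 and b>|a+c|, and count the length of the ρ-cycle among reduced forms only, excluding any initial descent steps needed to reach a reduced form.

D = 57, ⌊√D⌋ = 7
river: ρ → (-3,3,4)
river: ρ → (4,5,-2)
river: ρ → (-2,7,1)
river: ρ → (1,7,-2)
river: ρ → (-2,5,4)
river: ρ → (4,3,-3)
ρ-cycle length = 6 (tail of 0 descent steps not counted)

6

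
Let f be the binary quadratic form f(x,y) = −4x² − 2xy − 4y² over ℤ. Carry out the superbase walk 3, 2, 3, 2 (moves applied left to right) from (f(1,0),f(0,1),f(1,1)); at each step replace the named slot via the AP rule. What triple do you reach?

start (-4,-4,-10) = (f(1,0),f(0,1),f(1,1))
replace slot 3: 2·((-4)+(-4)) − (-10) = -6 → (-4,-4,-6)
replace slot 2: 2·((-4)+(-6)) − (-4) = -16 → (-4,-16,-6)
replace slot 3: 2·((-4)+(-16)) − (-6) = -34 → (-4,-16,-34)
replace slot 2: 2·((-4)+(-34)) − (-16) = -60 → (-4,-60,-34)

-4,-60,-34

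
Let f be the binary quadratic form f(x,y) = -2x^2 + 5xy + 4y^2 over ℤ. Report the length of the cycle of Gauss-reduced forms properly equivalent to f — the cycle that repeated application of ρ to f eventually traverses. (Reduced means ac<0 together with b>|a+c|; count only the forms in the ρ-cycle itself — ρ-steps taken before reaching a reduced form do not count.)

D = 57, ⌊√D⌋ = 7
river: ρ → (4,3,-3)
river: ρ → (-3,3,4)
river: ρ → (4,5,-2)
river: ρ → (-2,7,1)
river: ρ → (1,7,-2)
river: ρ → (-2,5,4)
ρ-cycle length = 6 (tail of 0 descent steps not counted)

6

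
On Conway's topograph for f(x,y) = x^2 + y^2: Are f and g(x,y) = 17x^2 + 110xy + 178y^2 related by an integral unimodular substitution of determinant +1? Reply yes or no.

D₁ = -4, D₂ = -4
f: reduced (well bottom): (1,0,1) with a≤c, −a<b≤a
g: translate: b→8 (≡110 mod 34), so (17,110,178)→(17,8,1)
g: flip: (17,8,1)→(1,-8,17)
g: translate: b→0 (≡-8 mod 2), so (1,-8,17)→(1,0,1)
g: reduced (well bottom): (1,0,1) with a≤c, −a<b≤a
reduced forms (1, 0, 1) vs (1, 0, 1) ⇒ equivalent

yes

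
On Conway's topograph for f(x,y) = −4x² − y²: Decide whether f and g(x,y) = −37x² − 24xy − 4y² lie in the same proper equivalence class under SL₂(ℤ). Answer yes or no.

D₁ = -16, D₂ = -16
f is negative-definite; reduce −f:
−f: flip: (4,0,1)→(1,0,4)
−f: reduced (well bottom): (1,0,4) with a≤c, −a<b≤a
flip sign back: reduced form of f is (-1,0,-4)
g is negative-definite; reduce −g:
−g: flip: (37,24,4)→(4,-24,37)
−g: translate: b→0 (≡-24 mod 8), so (4,-24,37)→(4,0,1)
−g: flip: (4,0,1)→(1,0,4)
−g: reduced (well bottom): (1,0,4) with a≤c, −a<b≤a
flip sign back: reduced form of g is (-1,0,-4)
reduced forms (-1, 0, -4) vs (-1, 0, -4) ⇒ equivalent

yes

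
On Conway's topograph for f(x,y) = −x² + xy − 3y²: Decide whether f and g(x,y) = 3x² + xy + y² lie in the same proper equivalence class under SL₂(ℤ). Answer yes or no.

D₁ = -11, D₂ = -11
f is negative-definite; reduce −f:
−f: translate: b→1 (≡-1 mod 2), so (1,-1,3)→(1,1,3)
−f: reduced (well bottom): (1,1,3) with a≤c, −a<b≤a
flip sign back: reduced form of f is (-1,-1,-3)
g: flip: (3,1,1)→(1,-1,3)
g: translate: b→1 (≡-1 mod 2), so (1,-1,3)→(1,1,3)
g: reduced (well bottom): (1,1,3) with a≤c, −a<b≤a
reduced forms (-1, -1, -3) vs (1, 1, 3) ⇒ inequivalent

no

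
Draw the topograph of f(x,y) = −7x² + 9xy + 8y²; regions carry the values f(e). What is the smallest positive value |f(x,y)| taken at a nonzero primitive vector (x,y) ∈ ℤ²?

river: ρ → (8,7,-8)
river: ρ → (-8,9,7)
river: ρ → (7,5,-10)
river: ρ → (-10,15,2)
river: ρ → (2,17,-2)
river: ρ → (-2,15,10)
river: ρ → (10,5,-7)
river: ρ → (-7,9,8)
closes: descent 0, river 8
min |a| on river = 2

2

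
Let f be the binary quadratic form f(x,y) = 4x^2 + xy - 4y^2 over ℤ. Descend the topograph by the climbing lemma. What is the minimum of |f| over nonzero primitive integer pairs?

river: ρ → (-4,7,1)
river: ρ → (1,7,-4)
river: ρ → (-4,1,4)
river: ρ → (4,7,-1)
river: ρ → (-1,7,4)
river: ρ → (4,1,-4)
closes: descent 0, river 6
min |a| on river = 1

1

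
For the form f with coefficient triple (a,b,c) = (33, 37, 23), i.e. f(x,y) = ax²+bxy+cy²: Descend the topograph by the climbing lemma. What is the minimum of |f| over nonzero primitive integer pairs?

translate: b→-29 (≡37 mod 66), so (33,37,23)→(33,-29,19)
flip: (33,-29,19)→(19,29,33)
translate: b→-9 (≡29 mod 38), so (19,29,33)→(19,-9,23)
reduced (well bottom): (19,-9,23) with a≤c, −a<b≤a
well minimum = a = 19

19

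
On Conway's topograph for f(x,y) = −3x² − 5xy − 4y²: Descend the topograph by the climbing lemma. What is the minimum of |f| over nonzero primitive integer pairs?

translate: b→-1 (≡5 mod 6), so (3,5,4)→(3,-1,2)
flip: (3,-1,2)→(2,1,3)
reduced (well bottom): (2,1,3) with a≤c, −a<b≤a
well minimum |f| = |-2| = 2 (negative-definite)

2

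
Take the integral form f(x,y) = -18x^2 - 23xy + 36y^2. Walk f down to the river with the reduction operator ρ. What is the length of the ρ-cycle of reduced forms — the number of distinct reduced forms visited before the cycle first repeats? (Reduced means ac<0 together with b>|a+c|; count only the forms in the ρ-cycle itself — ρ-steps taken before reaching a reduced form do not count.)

D = 3121, ⌊√D⌋ = 55
descent: ρ → (36,23,-18)  [lands on river]
river: ρ → (-18,49,10)
river: ρ → (10,51,-13)
river: ρ → (-13,53,6)
river: ρ → (6,55,-4)
river: ρ → (-4,49,45)
river: ρ → (45,41,-8)
river: ρ → (-8,55,3)
river: ρ → (3,53,-26)
river: ρ → (-26,51,5)
river: ρ → (5,49,-36)
river: ρ → (-36,23,18)
river: ρ → (18,49,-10)
river: ρ → (-10,51,13)
river: ρ → (13,53,-6)
river: ρ → (-6,55,4)
river: ρ → (4,49,-45)
river: ρ → (-45,41,8)
river: ρ → (8,55,-3)
river: ρ → (-3,53,26)
river: ρ → (26,51,-5)
river: ρ → (-5,49,36)
ρ-cycle length = 22 (tail of 1 descent step not counted)

22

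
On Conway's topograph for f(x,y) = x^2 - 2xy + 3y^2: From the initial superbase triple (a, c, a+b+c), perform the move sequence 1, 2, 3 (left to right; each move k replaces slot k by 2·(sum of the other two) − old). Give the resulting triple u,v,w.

start (1,3,2) = (f(1,0),f(0,1),f(1,1))
replace slot 1: 2·(3+2) − 1 = 9 → (9,3,2)
replace slot 2: 2·(9+2) − 3 = 19 → (9,19,2)
replace slot 3: 2·(9+19) − 2 = 54 → (9,19,54)

9,19,54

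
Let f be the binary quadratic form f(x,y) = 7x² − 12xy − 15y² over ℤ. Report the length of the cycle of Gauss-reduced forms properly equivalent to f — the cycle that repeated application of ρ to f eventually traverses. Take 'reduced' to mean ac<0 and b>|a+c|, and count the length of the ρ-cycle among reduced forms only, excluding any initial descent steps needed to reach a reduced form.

D = 564, ⌊√D⌋ = 23
descent: ρ → (-15,12,7)  [lands on river]
river: ρ → (7,16,-11)
river: ρ → (-11,6,12)
river: ρ → (12,18,-5)
river: ρ → (-5,22,4)
river: ρ → (4,18,-15)
ρ-cycle length = 6 (tail of 1 descent step not counted)

6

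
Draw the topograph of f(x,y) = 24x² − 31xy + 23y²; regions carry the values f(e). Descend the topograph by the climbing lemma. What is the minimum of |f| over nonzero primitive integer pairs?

translate: b→17 (≡-31 mod 48), so (24,-31,23)→(24,17,16)
flip: (24,17,16)→(16,-17,24)
translate: b→15 (≡-17 mod 32), so (16,-17,24)→(16,15,23)
reduced (well bottom): (16,15,23) with a≤c, −a<b≤a
well minimum = a = 16

16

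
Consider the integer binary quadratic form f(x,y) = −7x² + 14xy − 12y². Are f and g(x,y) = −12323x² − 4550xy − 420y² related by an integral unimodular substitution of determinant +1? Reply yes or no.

D₁ = -140, D₂ = -140
f is negative-definite; reduce −f:
−f: translate: b→0 (≡-14 mod 14), so (7,-14,12)→(7,0,5)
−f: flip: (7,0,5)→(5,0,7)
−f: reduced (well bottom): (5,0,7) with a≤c, −a<b≤a
flip sign back: reduced form of f is (-5,0,-7)
g is negative-definite; reduce −g:
−g: flip: (12323,4550,420)→(420,-4550,12323)
−g: translate: b→-350 (≡-4550 mod 840), so (420,-4550,12323)→(420,-350,73)
−g: flip: (420,-350,73)→(73,350,420)
−g: translate: b→58 (≡350 mod 146), so (73,350,420)→(73,58,12)
−g: flip: (73,58,12)→(12,-58,73)
−g: translate: b→-10 (≡-58 mod 24), so (12,-58,73)→(12,-10,5)
−g: flip: (12,-10,5)→(5,10,12)
−g: translate: b→0 (≡10 mod 10), so (5,10,12)→(5,0,7)
−g: reduced (well bottom): (5,0,7) with a≤c, −a<b≤a
flip sign back: reduced form of g is (-5,0,-7)
reduced forms (-5, 0, -7) vs (-5, 0, -7) ⇒ equivalent

yes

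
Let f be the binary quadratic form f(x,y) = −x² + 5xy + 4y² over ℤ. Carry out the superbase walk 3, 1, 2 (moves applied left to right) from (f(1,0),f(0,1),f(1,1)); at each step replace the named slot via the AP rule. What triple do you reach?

start (-1,4,8) = (f(1,0),f(0,1),f(1,1))
replace slot 3: 2·((-1)+4) − 8 = -2 → (-1,4,-2)
replace slot 1: 2·(4+(-2)) − (-1) = 5 → (5,4,-2)
replace slot 2: 2·(5+(-2)) − 4 = 2 → (5,2,-2)

5,2,-2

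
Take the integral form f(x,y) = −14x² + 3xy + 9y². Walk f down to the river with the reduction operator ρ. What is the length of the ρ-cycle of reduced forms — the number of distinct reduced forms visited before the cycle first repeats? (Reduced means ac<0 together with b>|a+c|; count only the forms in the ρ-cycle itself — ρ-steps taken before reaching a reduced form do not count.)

D = 513, ⌊√D⌋ = 22
descent: ρ → (9,15,-8)  [lands on river]
river: ρ → (-8,17,7)
river: ρ → (7,11,-14)
river: ρ → (-14,17,4)
river: ρ → (4,15,-18)
river: ρ → (-18,21,1)
river: ρ → (1,21,-18)
river: ρ → (-18,15,4)
river: ρ → (4,17,-14)
river: ρ → (-14,11,7)
river: ρ → (7,17,-8)
river: ρ → (-8,15,9)
river: ρ → (9,21,-2)
river: ρ → (-2,19,19)
river: ρ → (19,19,-2)
river: ρ → (-2,21,9)
ρ-cycle length = 16 (tail of 1 descent step not counted)

16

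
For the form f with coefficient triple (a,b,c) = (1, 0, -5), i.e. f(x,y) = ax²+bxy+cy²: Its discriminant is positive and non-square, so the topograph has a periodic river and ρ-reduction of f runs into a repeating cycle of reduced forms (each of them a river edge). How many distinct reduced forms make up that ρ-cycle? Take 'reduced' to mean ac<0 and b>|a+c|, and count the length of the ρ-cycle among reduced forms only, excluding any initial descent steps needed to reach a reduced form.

D = 20, ⌊√D⌋ = 4
descent: ρ → (-5,0,1)
descent: ρ → (1,4,-1)  [lands on river]
river: ρ → (-1,4,1)
ρ-cycle length = 2 (tail of 2 descent steps not counted)

2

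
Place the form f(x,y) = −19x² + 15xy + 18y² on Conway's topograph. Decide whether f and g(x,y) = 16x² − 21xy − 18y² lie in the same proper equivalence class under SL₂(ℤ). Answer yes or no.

D₁ = 1593, D₂ = 1593
river cycle of f (length 12): (18, 21, -16), (-16, 11, 23), (23, 35, -4), (-4, 37, 14), (14, 19, -22), (-22, 25, 11), (11, 19, -28), (-28, 37, 2), (2, 39, -9), (-9, 33, 14), … (2 more)
river cycle of g (length 12): (-18, 21, 16), (16, 11, -23), (-23, 35, 4), (4, 37, -14), (-14, 19, 22), (22, 25, -11), (-11, 19, 28), (28, 37, -2), (-2, 39, 9), (9, 33, -14), … (2 more)
cycles differ ⇒ inequivalent

no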